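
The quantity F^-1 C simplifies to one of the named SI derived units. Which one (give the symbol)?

V

F = C/V (capacitance = charge per voltage),
    = A·s/(kg·m²·s⁻³·A⁻¹) (substituting C and V),
    = kg⁻¹·m⁻²·s⁴·A².
So F⁻¹ = kg·m²·s⁻⁴·A⁻².
C = A·s = s·A (charge = current × time).
Combining: F⁻¹·C = (kg·m²·s⁻⁴·A⁻²) · (s·A) = kg·m²·s⁻³·A⁻¹.
kg·m²·s⁻³·A⁻¹ is the base-SI form of the volt.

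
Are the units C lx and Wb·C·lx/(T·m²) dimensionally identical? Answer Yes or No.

Yes

Left side:
  C = s·A.
  lx = m⁻²·cd.
  Combining: C·lx = (s·A) · (m⁻²·cd) = m⁻²·s·A·cd.
Right side:
  Wb = V·s (flux: a volt is a weber per second),
      = kg·m²·s⁻²·A⁻¹.
  T = Wb/m² (flux density = flux per area),
      = kg·s⁻²·A⁻¹.
  So T⁻¹ = kg⁻¹·s²·A.
  C = A·s = s·A (charge = current × time).
  lx = lm/m² (illuminance = luminous flux per area),
      = m⁻²·cd.
  Combining: Wb·T⁻¹·C·lx·m⁻² = (kg·m²·s⁻²·A⁻¹) · (kg⁻¹·s²·A) · (s·A) · (m⁻²·cd) · m⁻² = m⁻²·s·A·cd.
Both reduce to m⁻²·s·A·cd.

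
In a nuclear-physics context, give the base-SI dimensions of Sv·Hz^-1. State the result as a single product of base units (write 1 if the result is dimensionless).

m²·s⁻¹

Sv = J/kg (equivalent dose = energy per mass),
    = m²·s⁻².
Hz = 1/s = s⁻¹ (frequency is cycles per second).
So Hz⁻¹ = s.
Combining: Sv·Hz⁻¹ = (m²·s⁻²) · s = m²·s⁻¹.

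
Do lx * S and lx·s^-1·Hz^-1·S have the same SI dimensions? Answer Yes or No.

Left side:
  lx = m⁻²·cd.
  S = kg⁻¹·m⁻²·s³·A².
  Combining: lx·S = (m⁻²·cd) · (kg⁻¹·m⁻²·s³·A²) = kg⁻¹·m⁻⁴·s³·A²·cd.
Right side:
  lx = lm/m² (illuminance = luminous flux per area),
      = m⁻²·cd.
  Hz = 1/s = s⁻¹ (frequency is cycles per second).
  So Hz⁻¹ = s.
  S = 1/Ω (conductance is reciprocal resistance),
      = kg⁻¹·m⁻²·s³·A².
  Combining: lx·s⁻¹·Hz⁻¹·S = (m⁻²·cd) · s⁻¹ · s · (kg⁻¹·m⁻²·s³·A²) = kg⁻¹·m⁻⁴·s³·A²·cd.
Both reduce to kg⁻¹·m⁻⁴·s³·A²·cd.

Yes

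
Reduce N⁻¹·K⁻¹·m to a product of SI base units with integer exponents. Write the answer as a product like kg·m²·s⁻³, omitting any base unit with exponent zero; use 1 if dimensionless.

N = kg·m·s⁻².
So N⁻¹ = kg⁻¹·m⁻¹·s².
Combining: N⁻¹·K⁻¹·m = (kg⁻¹·m⁻¹·s²) · K⁻¹ · m = kg⁻¹·s²·K⁻¹.

kg⁻¹·s²·K⁻¹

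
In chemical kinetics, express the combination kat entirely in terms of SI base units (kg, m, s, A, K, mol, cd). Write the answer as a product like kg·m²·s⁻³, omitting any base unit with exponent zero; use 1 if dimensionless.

s⁻¹·mol

kat = mol/s = s⁻¹·mol (catalytic activity).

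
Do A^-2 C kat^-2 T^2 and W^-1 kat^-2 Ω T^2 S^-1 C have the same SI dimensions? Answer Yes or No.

No

Left side:
  C = s·A.
  kat = s⁻¹·mol.
  So kat⁻² = s²·mol⁻².
  T = kg·s⁻²·A⁻¹.
  So T² = kg²·s⁻⁴·A⁻².
  Combining: A⁻²·C·kat⁻²·T² = A⁻² · (s·A) · (s²·mol⁻²) · (kg²·s⁻⁴·A⁻²) = kg²·s⁻¹·A⁻³·mol⁻².
Right side:
  W = J/s (power = energy per time),
      = kg·m²·s⁻³.
  So W⁻¹ = kg⁻¹·m⁻²·s³.
  kat = mol/s = s⁻¹·mol (catalytic activity).
  So kat⁻² = s²·mol⁻².
  Ω = V/A (resistance = voltage per current),
      = kg·m²·s⁻³·A⁻².
  T = Wb/m² (flux density = flux per area),
      = kg·s⁻²·A⁻¹.
  So T² = kg²·s⁻⁴·A⁻².
  S = 1/Ω (conductance is reciprocal resistance),
      = kg⁻¹·m⁻²·s³·A².
  So S⁻¹ = kg·m²·s⁻³·A⁻².
  C = A·s = s·A (charge = current × time).
  Combining: W⁻¹·kat⁻²·Ω·T²·S⁻¹·C = (kg⁻¹·m⁻²·s³) · (s²·mol⁻²) · (kg·m²·s⁻³·A⁻²) · (kg²·s⁻⁴·A⁻²) · (kg·m²·s⁻³·A⁻²) · (s·A) = kg³·m²·s⁻⁴·A⁻⁵·mol⁻².
Left is kg²·s⁻¹·A⁻³·mol⁻²; right is kg³·m²·s⁻⁴·A⁻⁵·mol⁻² — different.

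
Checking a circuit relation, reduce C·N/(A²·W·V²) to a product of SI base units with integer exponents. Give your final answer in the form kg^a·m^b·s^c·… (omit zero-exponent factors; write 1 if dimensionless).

W = kg·m²·s⁻³.
So W⁻¹ = kg⁻¹·m⁻²·s³.
C = s·A.
V = kg·m²·s⁻³·A⁻¹.
So V⁻² = kg⁻²·m⁻⁴·s⁶·A².
N = kg·m·s⁻².
Combining: A⁻²·W⁻¹·C·V⁻²·N = A⁻² · (kg⁻¹·m⁻²·s³) · (s·A) · (kg⁻²·m⁻⁴·s⁶·A²) · (kg·m·s⁻²) = kg⁻²·m⁻⁵·s⁸·A.

kg⁻²·m⁻⁵·s⁸·A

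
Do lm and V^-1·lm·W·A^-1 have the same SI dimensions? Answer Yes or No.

Yes

Left side:
  lm = cd·sr = cd (luminous flux; sr is dimensionless).
Right side:
  V = W/A (potential = power per current),
      = kg·m²·s⁻³·A⁻¹.
  So V⁻¹ = kg⁻¹·m⁻²·s³·A.
  lm = cd·sr = cd (luminous flux; sr is dimensionless).
  W = J/s (power = energy per time),
      = kg·m²·s⁻³.
  Combining: V⁻¹·lm·W·A⁻¹ = (kg⁻¹·m⁻²·s³·A) · cd · (kg·m²·s⁻³) · A⁻¹ = cd.
Both reduce to cd.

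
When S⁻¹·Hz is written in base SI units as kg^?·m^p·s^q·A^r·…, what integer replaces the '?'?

1

S = 1/Ω (conductance is reciprocal resistance),
    = kg⁻¹·m⁻²·s³·A².
So S⁻¹ = kg·m²·s⁻³·A⁻².
Hz = 1/s = s⁻¹ (frequency is cycles per second).
Combining: S⁻¹·Hz = (kg·m²·s⁻³·A⁻²) · s⁻¹ = kg·m²·s⁻⁴·A⁻².
The exponent of kg is 1.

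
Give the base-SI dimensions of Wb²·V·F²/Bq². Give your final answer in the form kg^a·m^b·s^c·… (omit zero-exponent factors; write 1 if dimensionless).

kg·m²·s³·A

Wb = V·s (flux: a volt is a weber per second),
    = kg·m²·s⁻²·A⁻¹.
So Wb² = kg²·m⁴·s⁻⁴·A⁻².
V = W/A (potential = power per current),
    = kg·m²·s⁻³·A⁻¹.
F = C/V (capacitance = charge per voltage),
    = A·s/(kg·m²·s⁻³·A⁻¹) (substituting C and V),
    = kg⁻¹·m⁻²·s⁴·A².
So F² = kg⁻²·m⁻⁴·s⁸·A⁴.
Bq = 1/s = s⁻¹ (activity is decays per second).
So Bq⁻² = s².
Combining: Wb²·V·F²·Bq⁻² = (kg²·m⁴·s⁻⁴·A⁻²) · (kg·m²·s⁻³·A⁻¹) · (kg⁻²·m⁻⁴·s⁸·A⁴) · s² = kg·m²·s³·A.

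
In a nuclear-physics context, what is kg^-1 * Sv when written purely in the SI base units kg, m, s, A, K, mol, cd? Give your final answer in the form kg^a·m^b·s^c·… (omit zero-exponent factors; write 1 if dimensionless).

Sv = m²·s⁻².
Combining: kg⁻¹·Sv = kg⁻¹ · (m²·s⁻²) = kg⁻¹·m²·s⁻².

kg⁻¹·m²·s⁻²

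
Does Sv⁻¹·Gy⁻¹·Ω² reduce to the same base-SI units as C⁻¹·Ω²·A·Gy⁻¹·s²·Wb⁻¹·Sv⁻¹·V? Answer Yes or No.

Left side:
  Sv = m²·s⁻².
  So Sv⁻¹ = m⁻²·s².
  Gy = m²·s⁻².
  So Gy⁻¹ = m⁻²·s².
  Ω = kg·m²·s⁻³·A⁻².
  So Ω² = kg²·m⁴·s⁻⁶·A⁻⁴.
  Combining: Sv⁻¹·Gy⁻¹·Ω² = (m⁻²·s²) · (m⁻²·s²) · (kg²·m⁴·s⁻⁶·A⁻⁴) = kg²·s⁻²·A⁻⁴.
Right side:
  C = A·s = s·A (charge = current × time).
  So C⁻¹ = s⁻¹·A⁻¹.
  Ω = V/A (resistance = voltage per current),
      = kg·m²·s⁻³·A⁻².
  So Ω² = kg²·m⁴·s⁻⁶·A⁻⁴.
  Gy = J/kg (absorbed dose = energy per mass),
      = m²·s⁻².
  So Gy⁻¹ = m⁻²·s².
  Wb = V·s (flux: a volt is a weber per second),
      = kg·m²·s⁻²·A⁻¹.
  So Wb⁻¹ = kg⁻¹·m⁻²·s²·A.
  Sv = J/kg (equivalent dose = energy per mass),
      = m²·s⁻².
  So Sv⁻¹ = m⁻²·s².
  V = W/A (potential = power per current),
      = kg·m²·s⁻³·A⁻¹.
  Combining: C⁻¹·Ω²·A·Gy⁻¹·s²·Wb⁻¹·Sv⁻¹·V = (s⁻¹·A⁻¹) · (kg²·m⁴·s⁻⁶·A⁻⁴) · A · (m⁻²·s²) · s² · (kg⁻¹·m⁻²·s²·A) · (m⁻²·s²) · (kg·m²·s⁻³·A⁻¹) = kg²·s⁻²·A⁻⁴.
Both reduce to kg²·s⁻²·A⁻⁴.

Yes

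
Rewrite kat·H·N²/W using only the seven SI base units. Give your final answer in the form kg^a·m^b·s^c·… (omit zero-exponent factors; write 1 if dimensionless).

kat = mol/s = s⁻¹·mol (catalytic activity).
W = J/s (power = energy per time),
    = kg·m²·s⁻³.
So W⁻¹ = kg⁻¹·m⁻²·s³.
H = Wb/A (inductance = flux per current),
    = kg·m²·s⁻²·A⁻².
N = kg·m/s² = kg·m·s⁻² (force = mass × acceleration).
So N² = kg²·m²·s⁻⁴.
Combining: kat·W⁻¹·H·N² = (s⁻¹·mol) · (kg⁻¹·m⁻²·s³) · (kg·m²·s⁻²·A⁻²) · (kg²·m²·s⁻⁴) = kg²·m²·s⁻⁴·A⁻²·mol.

kg²·m²·s⁻⁴·A⁻²·mol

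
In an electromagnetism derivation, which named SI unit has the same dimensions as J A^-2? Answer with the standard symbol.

H

J = kg·m²·s⁻².
Combining: J·A⁻² = (kg·m²·s⁻²) · A⁻² = kg·m²·s⁻²·A⁻².
kg·m²·s⁻²·A⁻² is the base-SI form of the henry.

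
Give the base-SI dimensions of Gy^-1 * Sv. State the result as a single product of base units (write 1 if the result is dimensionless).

Gy = m²·s⁻².
So Gy⁻¹ = m⁻²·s².
Sv = m²·s⁻².
Combining: Gy⁻¹·Sv = (m⁻²·s²) · (m²·s⁻²) = 1.

1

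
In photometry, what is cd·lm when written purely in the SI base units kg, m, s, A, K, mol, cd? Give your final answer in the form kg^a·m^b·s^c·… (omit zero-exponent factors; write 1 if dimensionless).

lm = cd·sr = cd (luminous flux; sr is dimensionless).
Combining: cd·lm = cd · cd = cd².

cd²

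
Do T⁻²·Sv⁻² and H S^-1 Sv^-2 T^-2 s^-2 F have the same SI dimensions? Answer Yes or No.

No

Left side:
  T = Wb/m² (flux density = flux per area),
      = kg·s⁻²·A⁻¹.
  So T⁻² = kg⁻²·s⁴·A².
  Sv = J/kg (equivalent dose = energy per mass),
      = m²·s⁻².
  So Sv⁻² = m⁻⁴·s⁴.
  Combining: T⁻²·Sv⁻² = (kg⁻²·s⁴·A²) · (m⁻⁴·s⁴) = kg⁻²·m⁻⁴·s⁸·A².
Right side:
  H = kg·m²·s⁻²·A⁻².
  S = kg⁻¹·m⁻²·s³·A².
  So S⁻¹ = kg·m²·s⁻³·A⁻².
  Sv = m²·s⁻².
  So Sv⁻² = m⁻⁴·s⁴.
  T = kg·s⁻²·A⁻¹.
  So T⁻² = kg⁻²·s⁴·A².
  F = kg⁻¹·m⁻²·s⁴·A².
  Combining: H·S⁻¹·Sv⁻²·T⁻²·s⁻²·F = (kg·m²·s⁻²·A⁻²) · (kg·m²·s⁻³·A⁻²) · (m⁻⁴·s⁴) · (kg⁻²·s⁴·A²) · s⁻² · (kg⁻¹·m⁻²·s⁴·A²) = kg⁻¹·m⁻²·s⁵.
Left is kg⁻²·m⁻⁴·s⁸·A²; right is kg⁻¹·m⁻²·s⁵ — different.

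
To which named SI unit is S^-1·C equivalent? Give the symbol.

Wb

S = 1/Ω (conductance is reciprocal resistance),
    = kg⁻¹·m⁻²·s³·A².
So S⁻¹ = kg·m²·s⁻³·A⁻².
C = A·s = s·A (charge = current × time).
Combining: S⁻¹·C = (kg·m²·s⁻³·A⁻²) · (s·A) = kg·m²·s⁻²·A⁻¹.
kg·m²·s⁻²·A⁻¹ is the base-SI form of the weber.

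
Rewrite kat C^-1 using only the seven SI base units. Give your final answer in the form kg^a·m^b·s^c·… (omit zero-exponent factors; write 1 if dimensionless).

kat = mol/s = s⁻¹·mol (catalytic activity).
C = A·s = s·A (charge = current × time).
So C⁻¹ = s⁻¹·A⁻¹.
Combining: kat·C⁻¹ = (s⁻¹·mol) · (s⁻¹·A⁻¹) = s⁻²·A⁻¹·mol.

s⁻²·A⁻¹·mol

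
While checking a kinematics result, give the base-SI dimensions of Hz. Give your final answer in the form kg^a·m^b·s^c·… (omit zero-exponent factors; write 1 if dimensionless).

Hz = 1/s = s⁻¹ (frequency is cycles per second).

s⁻¹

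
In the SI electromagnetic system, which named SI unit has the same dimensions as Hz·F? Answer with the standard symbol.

Hz = s⁻¹.
F = kg⁻¹·m⁻²·s⁴·A².
Combining: Hz·F = s⁻¹ · (kg⁻¹·m⁻²·s⁴·A²) = kg⁻¹·m⁻²·s³·A².
kg⁻¹·m⁻²·s³·A² is the base-SI form of the siemens.

S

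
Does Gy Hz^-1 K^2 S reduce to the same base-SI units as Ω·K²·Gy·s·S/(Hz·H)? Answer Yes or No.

Left side:
  Gy = J/kg (absorbed dose = energy per mass),
      = m²·s⁻².
  Hz = 1/s = s⁻¹ (frequency is cycles per second).
  So Hz⁻¹ = s.
  S = 1/Ω (conductance is reciprocal resistance),
      = kg⁻¹·m⁻²·s³·A².
  Combining: Gy·Hz⁻¹·K²·S = (m²·s⁻²) · s · K² · (kg⁻¹·m⁻²·s³·A²) = kg⁻¹·s²·A²·K².
Right side:
  Ω = V/A (resistance = voltage per current),
      = kg·m²·s⁻³·A⁻².
  Hz = 1/s = s⁻¹ (frequency is cycles per second).
  So Hz⁻¹ = s.
  Gy = J/kg (absorbed dose = energy per mass),
      = m²·s⁻².
  H = Wb/A (inductance = flux per current),
      = kg·m²·s⁻²·A⁻².
  So H⁻¹ = kg⁻¹·m⁻²·s²·A².
  S = 1/Ω (conductance is reciprocal resistance),
      = kg⁻¹·m⁻²·s³·A².
  Combining: Ω·K²·Hz⁻¹·Gy·H⁻¹·s·S = (kg·m²·s⁻³·A⁻²) · K² · s · (m²·s⁻²) · (kg⁻¹·m⁻²·s²·A²) · s · (kg⁻¹·m⁻²·s³·A²) = kg⁻¹·s²·A²·K².
Both reduce to kg⁻¹·s²·A²·K².

Yes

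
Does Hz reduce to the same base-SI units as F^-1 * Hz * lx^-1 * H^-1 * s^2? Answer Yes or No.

Left side:
  Hz = 1/s = s⁻¹ (frequency is cycles per second).
Right side:
  F = kg⁻¹·m⁻²·s⁴·A².
  So F⁻¹ = kg·m²·s⁻⁴·A⁻².
  Hz = s⁻¹.
  lx = m⁻²·cd.
  So lx⁻¹ = m²·cd⁻¹.
  H = kg·m²·s⁻²·A⁻².
  So H⁻¹ = kg⁻¹·m⁻²·s²·A².
  Combining: F⁻¹·Hz·lx⁻¹·H⁻¹·s² = (kg·m²·s⁻⁴·A⁻²) · s⁻¹ · (m²·cd⁻¹) · (kg⁻¹·m⁻²·s²·A²) · s² = m²·s⁻¹·cd⁻¹.
Left is s⁻¹; right is m²·s⁻¹·cd⁻¹ — different.

No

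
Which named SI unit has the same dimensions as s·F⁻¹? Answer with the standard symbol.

F = kg⁻¹·m⁻²·s⁴·A².
So F⁻¹ = kg·m²·s⁻⁴·A⁻².
Combining: s·F⁻¹ = s · (kg·m²·s⁻⁴·A⁻²) = kg·m²·s⁻³·A⁻².
kg·m²·s⁻³·A⁻² is the base-SI form of the ohm.

Ω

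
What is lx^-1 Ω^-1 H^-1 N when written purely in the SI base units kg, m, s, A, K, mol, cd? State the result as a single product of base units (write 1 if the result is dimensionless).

kg⁻¹·m⁻¹·s³·A⁴·cd⁻¹

lx = lm/m² (illuminance = luminous flux per area),
    = m⁻²·cd.
So lx⁻¹ = m²·cd⁻¹.
Ω = V/A (resistance = voltage per current),
    = kg·m²·s⁻³·A⁻².
So Ω⁻¹ = kg⁻¹·m⁻²·s³·A².
H = Wb/A (inductance = flux per current),
    = kg·m²·s⁻²·A⁻².
So H⁻¹ = kg⁻¹·m⁻²·s²·A².
N = kg·m/s² = kg·m·s⁻² (force = mass × acceleration).
Combining: lx⁻¹·Ω⁻¹·H⁻¹·N = (m²·cd⁻¹) · (kg⁻¹·m⁻²·s³·A²) · (kg⁻¹·m⁻²·s²·A²) · (kg·m·s⁻²) = kg⁻¹·m⁻¹·s³·A⁴·cd⁻¹.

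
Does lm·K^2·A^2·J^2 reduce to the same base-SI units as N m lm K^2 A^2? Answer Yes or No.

Left side:
  lm = cd·sr = cd (luminous flux; sr is dimensionless).
  J = N·m (work = force × distance),
      = kg·m²·s⁻².
  So J² = kg²·m⁴·s⁻⁴.
  Combining: lm·K²·A²·J² = cd · K² · A² · (kg²·m⁴·s⁻⁴) = kg²·m⁴·s⁻⁴·A²·K²·cd.
Right side:
  N = kg·m/s² = kg·m·s⁻² (force = mass × acceleration).
  lm = cd·sr = cd (luminous flux; sr is dimensionless).
  Combining: N·m·lm·K²·A² = (kg·m·s⁻²) · m · cd · K² · A² = kg·m²·s⁻²·A²·K²·cd.
Left is kg²·m⁴·s⁻⁴·A²·K²·cd; right is kg·m²·s⁻²·A²·K²·cd — different.

No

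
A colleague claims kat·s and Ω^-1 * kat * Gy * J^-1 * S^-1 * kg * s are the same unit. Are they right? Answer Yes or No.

Left side:
  kat = s⁻¹·mol.
  Combining: kat·s = (s⁻¹·mol) · s = mol.
Right side:
  Ω = V/A (resistance = voltage per current),
      = kg·m²·s⁻³·A⁻².
  So Ω⁻¹ = kg⁻¹·m⁻²·s³·A².
  kat = mol/s = s⁻¹·mol (catalytic activity).
  Gy = J/kg (absorbed dose = energy per mass),
      = m²·s⁻².
  J = N·m (work = force × distance),
      = kg·m²·s⁻².
  So J⁻¹ = kg⁻¹·m⁻²·s².
  S = 1/Ω (conductance is reciprocal resistance),
      = kg⁻¹·m⁻²·s³·A².
  So S⁻¹ = kg·m²·s⁻³·A⁻².
  Combining: Ω⁻¹·kat·Gy·J⁻¹·S⁻¹·kg·s = (kg⁻¹·m⁻²·s³·A²) · (s⁻¹·mol) · (m²·s⁻²) · (kg⁻¹·m⁻²·s²) · (kg·m²·s⁻³·A⁻²) · kg · s = mol.
Both reduce to mol.

Yes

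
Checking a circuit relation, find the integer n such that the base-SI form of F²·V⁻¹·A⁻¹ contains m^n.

-6

F = kg⁻¹·m⁻²·s⁴·A².
So F² = kg⁻²·m⁻⁴·s⁸·A⁴.
V = kg·m²·s⁻³·A⁻¹.
So V⁻¹ = kg⁻¹·m⁻²·s³·A.
Combining: F²·V⁻¹·A⁻¹ = (kg⁻²·m⁻⁴·s⁸·A⁴) · (kg⁻¹·m⁻²·s³·A) · A⁻¹ = kg⁻³·m⁻⁶·s¹¹·A⁴.
The exponent of m is -6.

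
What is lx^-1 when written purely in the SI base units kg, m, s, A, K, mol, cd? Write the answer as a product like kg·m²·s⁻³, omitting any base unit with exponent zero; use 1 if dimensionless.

lx = lm/m² (illuminance = luminous flux per area),
    = m⁻²·cd.
So lx⁻¹ = m²·cd⁻¹.

m²·cd⁻¹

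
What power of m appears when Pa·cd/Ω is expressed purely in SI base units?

Pa = N/m² (pressure = force per area),
    = kg·m⁻¹·s⁻².
Ω = V/A (resistance = voltage per current),
    = kg·m²·s⁻³·A⁻².
So Ω⁻¹ = kg⁻¹·m⁻²·s³·A².
Combining: Pa·Ω⁻¹·cd = (kg·m⁻¹·s⁻²) · (kg⁻¹·m⁻²·s³·A²) · cd = m⁻³·s·A²·cd.
The exponent of m is -3.

-3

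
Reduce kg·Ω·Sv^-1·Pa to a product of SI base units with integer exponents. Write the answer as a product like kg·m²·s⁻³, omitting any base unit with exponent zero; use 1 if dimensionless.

Ω = V/A (resistance = voltage per current),
    = kg·m²·s⁻³·A⁻².
Sv = J/kg (equivalent dose = energy per mass),
    = m²·s⁻².
So Sv⁻¹ = m⁻²·s².
Pa = N/m² (pressure = force per area),
    = kg·m⁻¹·s⁻².
Combining: kg·Ω·Sv⁻¹·Pa = kg · (kg·m²·s⁻³·A⁻²) · (m⁻²·s²) · (kg·m⁻¹·s⁻²) = kg³·m⁻¹·s⁻³·A⁻².

kg³·m⁻¹·s⁻³·A⁻²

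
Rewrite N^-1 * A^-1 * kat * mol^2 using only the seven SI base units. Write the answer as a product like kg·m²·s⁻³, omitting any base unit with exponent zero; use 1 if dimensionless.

kg⁻¹·m⁻¹·s·A⁻¹·mol³

N = kg·m/s² = kg·m·s⁻² (force = mass × acceleration).
So N⁻¹ = kg⁻¹·m⁻¹·s².
kat = mol/s = s⁻¹·mol (catalytic activity).
Combining: N⁻¹·A⁻¹·kat·mol² = (kg⁻¹·m⁻¹·s²) · A⁻¹ · (s⁻¹·mol) · mol² = kg⁻¹·m⁻¹·s·A⁻¹·mol³.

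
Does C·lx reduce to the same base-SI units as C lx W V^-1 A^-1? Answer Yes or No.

Left side:
  C = A·s = s·A (charge = current × time).
  lx = lm/m² (illuminance = luminous flux per area),
      = m⁻²·cd.
  Combining: C·lx = (s·A) · (m⁻²·cd) = m⁻²·s·A·cd.
Right side:
  C = A·s = s·A (charge = current × time).
  lx = lm/m² (illuminance = luminous flux per area),
      = m⁻²·cd.
  W = J/s (power = energy per time),
      = kg·m²·s⁻³.
  V = W/A (potential = power per current),
      = kg·m²·s⁻³·A⁻¹.
  So V⁻¹ = kg⁻¹·m⁻²·s³·A.
  Combining: C·lx·W·V⁻¹·A⁻¹ = (s·A) · (m⁻²·cd) · (kg·m²·s⁻³) · (kg⁻¹·m⁻²·s³·A) · A⁻¹ = m⁻²·s·A·cd.
Both reduce to m⁻²·s·A·cd.

Yes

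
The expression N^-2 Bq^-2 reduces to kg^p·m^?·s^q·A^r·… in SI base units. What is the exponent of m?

N = kg·m·s⁻².
So N⁻² = kg⁻²·m⁻²·s⁴.
Bq = s⁻¹.
So Bq⁻² = s².
Combining: N⁻²·Bq⁻² = (kg⁻²·m⁻²·s⁴) · s² = kg⁻²·m⁻²·s⁶.
The exponent of m is -2.

-2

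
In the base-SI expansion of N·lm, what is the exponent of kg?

N = kg·m/s² = kg·m·s⁻² (force = mass × acceleration).
lm = cd·sr = cd (luminous flux; sr is dimensionless).
Combining: N·lm = (kg·m·s⁻²) · cd = kg·m·s⁻²·cd.
The exponent of kg is 1.

1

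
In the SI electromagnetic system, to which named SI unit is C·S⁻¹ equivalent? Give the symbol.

C = s·A.
S = kg⁻¹·m⁻²·s³·A².
So S⁻¹ = kg·m²·s⁻³·A⁻².
Combining: C·S⁻¹ = (s·A) · (kg·m²·s⁻³·A⁻²) = kg·m²·s⁻²·A⁻¹.
kg·m²·s⁻²·A⁻¹ is the base-SI form of the weber.

Wb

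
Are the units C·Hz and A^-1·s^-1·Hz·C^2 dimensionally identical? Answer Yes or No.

Left side:
  C = A·s = s·A (charge = current × time).
  Hz = 1/s = s⁻¹ (frequency is cycles per second).
  Combining: C·Hz = (s·A) · s⁻¹ = A.
Right side:
  Hz = 1/s = s⁻¹ (frequency is cycles per second).
  C = A·s = s·A (charge = current × time).
  So C² = s²·A².
  Combining: A⁻¹·s⁻¹·Hz·C² = A⁻¹ · s⁻¹ · s⁻¹ · (s²·A²) = A.
Both reduce to A.

Yes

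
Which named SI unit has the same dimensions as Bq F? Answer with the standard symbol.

S

Bq = 1/s = s⁻¹ (activity is decays per second).
F = C/V (capacitance = charge per voltage),
    = A·s/(kg·m²·s⁻³·A⁻¹) (substituting C and V),
    = kg⁻¹·m⁻²·s⁴·A².
Combining: Bq·F = s⁻¹ · (kg⁻¹·m⁻²·s⁴·A²) = kg⁻¹·m⁻²·s³·A².
kg⁻¹·m⁻²·s³·A² is the base-SI form of the siemens.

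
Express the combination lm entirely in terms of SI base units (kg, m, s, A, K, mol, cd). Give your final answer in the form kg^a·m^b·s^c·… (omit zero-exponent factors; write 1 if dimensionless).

lm = cd·sr = cd (luminous flux; sr is dimensionless).

cd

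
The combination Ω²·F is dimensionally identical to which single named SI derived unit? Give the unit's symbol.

H

Ω = V/A (resistance = voltage per current),
    = kg·m²·s⁻³·A⁻².
So Ω² = kg²·m⁴·s⁻⁶·A⁻⁴.
F = C/V (capacitance = charge per voltage),
    = A·s/(kg·m²·s⁻³·A⁻¹) (substituting C and V),
    = kg⁻¹·m⁻²·s⁴·A².
Combining: Ω²·F = (kg²·m⁴·s⁻⁶·A⁻⁴) · (kg⁻¹·m⁻²·s⁴·A²) = kg·m²·s⁻²·A⁻².
kg·m²·s⁻²·A⁻² is the base-SI form of the henry.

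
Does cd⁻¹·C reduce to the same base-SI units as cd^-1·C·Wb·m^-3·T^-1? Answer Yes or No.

Left side:
  C = A·s = s·A (charge = current × time).
  Combining: cd⁻¹·C = cd⁻¹ · (s·A) = s·A·cd⁻¹.
Right side:
  C = A·s = s·A (charge = current × time).
  Wb = V·s (flux: a volt is a weber per second),
      = kg·m²·s⁻²·A⁻¹.
  T = Wb/m² (flux density = flux per area),
      = kg·s⁻²·A⁻¹.
  So T⁻¹ = kg⁻¹·s²·A.
  Combining: cd⁻¹·C·Wb·m⁻³·T⁻¹ = cd⁻¹ · (s·A) · (kg·m²·s⁻²·A⁻¹) · m⁻³ · (kg⁻¹·s²·A) = m⁻¹·s·A·cd⁻¹.
Left is s·A·cd⁻¹; right is m⁻¹·s·A·cd⁻¹ — different.

No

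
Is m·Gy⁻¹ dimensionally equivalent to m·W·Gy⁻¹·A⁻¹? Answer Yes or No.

No

Left side:
  Gy = m²·s⁻².
  So Gy⁻¹ = m⁻²·s².
  Combining: m·Gy⁻¹ = m · (m⁻²·s²) = m⁻¹·s².
Right side:
  W = kg·m²·s⁻³.
  Gy = m²·s⁻².
  So Gy⁻¹ = m⁻²·s².
  Combining: m·W·Gy⁻¹·A⁻¹ = m · (kg·m²·s⁻³) · (m⁻²·s²) · A⁻¹ = kg·m·s⁻¹·A⁻¹.
Left is m⁻¹·s²; right is kg·m·s⁻¹·A⁻¹ — different.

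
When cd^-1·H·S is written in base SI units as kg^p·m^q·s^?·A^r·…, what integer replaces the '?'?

1

H = Wb/A (inductance = flux per current),
    = kg·m²·s⁻²·A⁻².
S = 1/Ω (conductance is reciprocal resistance),
    = kg⁻¹·m⁻²·s³·A².
Combining: cd⁻¹·H·S = cd⁻¹ · (kg·m²·s⁻²·A⁻²) · (kg⁻¹·m⁻²·s³·A²) = s·cd⁻¹.
The exponent of s is 1.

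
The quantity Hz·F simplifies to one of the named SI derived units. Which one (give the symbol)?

Hz = 1/s = s⁻¹ (frequency is cycles per second).
F = C/V (capacitance = charge per voltage),
    = A·s/(kg·m²·s⁻³·A⁻¹) (substituting C and V),
    = kg⁻¹·m⁻²·s⁴·A².
Combining: Hz·F = s⁻¹ · (kg⁻¹·m⁻²·s⁴·A²) = kg⁻¹·m⁻²·s³·A².
kg⁻¹·m⁻²·s³·A² is the base-SI form of the siemens.

S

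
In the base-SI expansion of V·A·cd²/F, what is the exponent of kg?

V = kg·m²·s⁻³·A⁻¹.
F = kg⁻¹·m⁻²·s⁴·A².
So F⁻¹ = kg·m²·s⁻⁴·A⁻².
Combining: V·F⁻¹·A·cd² = (kg·m²·s⁻³·A⁻¹) · (kg·m²·s⁻⁴·A⁻²) · A · cd² = kg²·m⁴·s⁻⁷·A⁻²·cd².
The exponent of kg is 2.

2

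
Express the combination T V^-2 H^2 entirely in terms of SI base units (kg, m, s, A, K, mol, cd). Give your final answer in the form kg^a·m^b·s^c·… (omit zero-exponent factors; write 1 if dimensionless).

kg·A⁻³

T = Wb/m² (flux density = flux per area),
    = kg·s⁻²·A⁻¹.
V = W/A (potential = power per current),
    = kg·m²·s⁻³·A⁻¹.
So V⁻² = kg⁻²·m⁻⁴·s⁶·A².
H = Wb/A (inductance = flux per current),
    = kg·m²·s⁻²·A⁻².
So H² = kg²·m⁴·s⁻⁴·A⁻⁴.
Combining: T·V⁻²·H² = (kg·s⁻²·A⁻¹) · (kg⁻²·m⁻⁴·s⁶·A²) · (kg²·m⁴·s⁻⁴·A⁻⁴) = kg·A⁻³.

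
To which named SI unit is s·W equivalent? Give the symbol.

J

W = kg·m²·s⁻³.
Combining: s·W = s · (kg·m²·s⁻³) = kg·m²·s⁻².
kg·m²·s⁻² is the base-SI form of the joule.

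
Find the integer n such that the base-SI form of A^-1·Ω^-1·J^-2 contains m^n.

-6

Ω = kg·m²·s⁻³·A⁻².
So Ω⁻¹ = kg⁻¹·m⁻²·s³·A².
J = kg·m²·s⁻².
So J⁻² = kg⁻²·m⁻⁴·s⁴.
Combining: A⁻¹·Ω⁻¹·J⁻² = A⁻¹ · (kg⁻¹·m⁻²·s³·A²) · (kg⁻²·m⁻⁴·s⁴) = kg⁻³·m⁻⁶·s⁷·A.
The exponent of m is -6.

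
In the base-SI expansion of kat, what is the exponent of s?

kat = s⁻¹·mol.
The exponent of s is -1.

-1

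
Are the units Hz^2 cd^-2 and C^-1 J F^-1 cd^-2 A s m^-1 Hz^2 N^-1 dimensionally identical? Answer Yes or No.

No

Left side:
  Hz = s⁻¹.
  So Hz² = s⁻².
  Combining: Hz²·cd⁻² = s⁻² · cd⁻² = s⁻²·cd⁻².
Right side:
  C = A·s = s·A (charge = current × time).
  So C⁻¹ = s⁻¹·A⁻¹.
  J = N·m (work = force × distance),
      = kg·m²·s⁻².
  F = C/V (capacitance = charge per voltage),
      = A·s/(kg·m²·s⁻³·A⁻¹) (substituting C and V),
      = kg⁻¹·m⁻²·s⁴·A².
  So F⁻¹ = kg·m²·s⁻⁴·A⁻².
  Hz = 1/s = s⁻¹ (frequency is cycles per second).
  So Hz² = s⁻².
  N = kg·m/s² = kg·m·s⁻² (force = mass × acceleration).
  So N⁻¹ = kg⁻¹·m⁻¹·s².
  Combining: C⁻¹·J·F⁻¹·cd⁻²·A·s·m⁻¹·Hz²·N⁻¹ = (s⁻¹·A⁻¹) · (kg·m²·s⁻²) · (kg·m²·s⁻⁴·A⁻²) · cd⁻² · A · s · m⁻¹ · s⁻² · (kg⁻¹·m⁻¹·s²) = kg·m²·s⁻⁶·A⁻²·cd⁻².
Left is s⁻²·cd⁻²; right is kg·m²·s⁻⁶·A⁻²·cd⁻² — different.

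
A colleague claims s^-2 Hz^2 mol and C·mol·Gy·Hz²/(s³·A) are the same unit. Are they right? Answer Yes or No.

Left side:
  Hz = 1/s = s⁻¹ (frequency is cycles per second).
  So Hz² = s⁻².
  Combining: s⁻²·Hz²·mol = s⁻² · s⁻² · mol = s⁻⁴·mol.
Right side:
  C = A·s = s·A (charge = current × time).
  Gy = J/kg (absorbed dose = energy per mass),
      = m²·s⁻².
  Hz = 1/s = s⁻¹ (frequency is cycles per second).
  So Hz² = s⁻².
  Combining: s⁻³·C·mol·A⁻¹·Gy·Hz² = s⁻³ · (s·A) · mol · A⁻¹ · (m²·s⁻²) · s⁻² = m²·s⁻⁶·mol.
Left is s⁻⁴·mol; right is m²·s⁻⁶·mol — different.

No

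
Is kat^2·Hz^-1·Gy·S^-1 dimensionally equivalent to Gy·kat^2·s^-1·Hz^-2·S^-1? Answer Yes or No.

Yes

Left side:
  kat = mol/s = s⁻¹·mol (catalytic activity).
  So kat² = s⁻²·mol².
  Hz = 1/s = s⁻¹ (frequency is cycles per second).
  So Hz⁻¹ = s.
  Gy = J/kg (absorbed dose = energy per mass),
      = m²·s⁻².
  S = 1/Ω (conductance is reciprocal resistance),
      = kg⁻¹·m⁻²·s³·A².
  So S⁻¹ = kg·m²·s⁻³·A⁻².
  Combining: kat²·Hz⁻¹·Gy·S⁻¹ = (s⁻²·mol²) · s · (m²·s⁻²) · (kg·m²·s⁻³·A⁻²) = kg·m⁴·s⁻⁶·A⁻²·mol².
Right side:
  Gy = J/kg (absorbed dose = energy per mass),
      = m²·s⁻².
  kat = mol/s = s⁻¹·mol (catalytic activity).
  So kat² = s⁻²·mol².
  Hz = 1/s = s⁻¹ (frequency is cycles per second).
  So Hz⁻² = s².
  S = 1/Ω (conductance is reciprocal resistance),
      = kg⁻¹·m⁻²·s³·A².
  So S⁻¹ = kg·m²·s⁻³·A⁻².
  Combining: Gy·kat²·s⁻¹·Hz⁻²·S⁻¹ = (m²·s⁻²) · (s⁻²·mol²) · s⁻¹ · s² · (kg·m²·s⁻³·A⁻²) = kg·m⁴·s⁻⁶·A⁻²·mol².
Both reduce to kg·m⁴·s⁻⁶·A⁻²·mol².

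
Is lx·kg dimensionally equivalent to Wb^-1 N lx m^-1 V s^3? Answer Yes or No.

Yes

Left side:
  lx = m⁻²·cd.
  Combining: lx·kg = (m⁻²·cd) · kg = kg·m⁻²·cd.
Right side:
  Wb = kg·m²·s⁻²·A⁻¹.
  So Wb⁻¹ = kg⁻¹·m⁻²·s²·A.
  N = kg·m·s⁻².
  lx = m⁻²·cd.
  V = kg·m²·s⁻³·A⁻¹.
  Combining: Wb⁻¹·N·lx·m⁻¹·V·s³ = (kg⁻¹·m⁻²·s²·A) · (kg·m·s⁻²) · (m⁻²·cd) · m⁻¹ · (kg·m²·s⁻³·A⁻¹) · s³ = kg·m⁻²·cd.
Both reduce to kg·m⁻²·cd.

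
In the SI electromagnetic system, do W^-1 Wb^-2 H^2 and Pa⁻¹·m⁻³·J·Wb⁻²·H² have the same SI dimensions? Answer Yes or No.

Left side:
  W = J/s (power = energy per time),
      = kg·m²·s⁻³.
  So W⁻¹ = kg⁻¹·m⁻²·s³.
  Wb = V·s (flux: a volt is a weber per second),
      = kg·m²·s⁻²·A⁻¹.
  So Wb⁻² = kg⁻²·m⁻⁴·s⁴·A².
  H = Wb/A (inductance = flux per current),
      = kg·m²·s⁻²·A⁻².
  So H² = kg²·m⁴·s⁻⁴·A⁻⁴.
  Combining: W⁻¹·Wb⁻²·H² = (kg⁻¹·m⁻²·s³) · (kg⁻²·m⁻⁴·s⁴·A²) · (kg²·m⁴·s⁻⁴·A⁻⁴) = kg⁻¹·m⁻²·s³·A⁻².
Right side:
  Pa = kg·m⁻¹·s⁻².
  So Pa⁻¹ = kg⁻¹·m·s².
  J = kg·m²·s⁻².
  Wb = kg·m²·s⁻²·A⁻¹.
  So Wb⁻² = kg⁻²·m⁻⁴·s⁴·A².
  H = kg·m²·s⁻²·A⁻².
  So H² = kg²·m⁴·s⁻⁴·A⁻⁴.
  Combining: Pa⁻¹·m⁻³·J·Wb⁻²·H² = (kg⁻¹·m·s²) · m⁻³ · (kg·m²·s⁻²) · (kg⁻²·m⁻⁴·s⁴·A²) · (kg²·m⁴·s⁻⁴·A⁻⁴) = A⁻².
Left is kg⁻¹·m⁻²·s³·A⁻²; right is A⁻² — different.

No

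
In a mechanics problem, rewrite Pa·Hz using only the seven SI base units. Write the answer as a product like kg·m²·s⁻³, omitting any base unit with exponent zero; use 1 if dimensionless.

Pa = N/m² (pressure = force per area),
    = kg·m⁻¹·s⁻².
Hz = 1/s = s⁻¹ (frequency is cycles per second).
Combining: Pa·Hz = (kg·m⁻¹·s⁻²) · s⁻¹ = kg·m⁻¹·s⁻³.

kg·m⁻¹·s⁻³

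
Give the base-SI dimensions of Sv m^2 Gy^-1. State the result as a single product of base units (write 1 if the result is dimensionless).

Sv = J/kg (equivalent dose = energy per mass),
    = m²·s⁻².
Gy = J/kg (absorbed dose = energy per mass),
    = m²·s⁻².
So Gy⁻¹ = m⁻²·s².
Combining: Sv·m²·Gy⁻¹ = (m²·s⁻²) · m² · (m⁻²·s²) = m².

m²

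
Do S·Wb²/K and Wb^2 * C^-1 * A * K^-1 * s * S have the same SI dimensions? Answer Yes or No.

Left side:
  S = 1/Ω (conductance is reciprocal resistance),
      = kg⁻¹·m⁻²·s³·A².
  Wb = V·s (flux: a volt is a weber per second),
      = kg·m²·s⁻²·A⁻¹.
  So Wb² = kg²·m⁴·s⁻⁴·A⁻².
  Combining: S·Wb²·K⁻¹ = (kg⁻¹·m⁻²·s³·A²) · (kg²·m⁴·s⁻⁴·A⁻²) · K⁻¹ = kg·m²·s⁻¹·K⁻¹.
Right side:
  Wb = V·s (flux: a volt is a weber per second),
      = kg·m²·s⁻²·A⁻¹.
  So Wb² = kg²·m⁴·s⁻⁴·A⁻².
  C = A·s = s·A (charge = current × time).
  So C⁻¹ = s⁻¹·A⁻¹.
  S = 1/Ω (conductance is reciprocal resistance),
      = kg⁻¹·m⁻²·s³·A².
  Combining: Wb²·C⁻¹·A·K⁻¹·s·S = (kg²·m⁴·s⁻⁴·A⁻²) · (s⁻¹·A⁻¹) · A · K⁻¹ · s · (kg⁻¹·m⁻²·s³·A²) = kg·m²·s⁻¹·K⁻¹.
Both reduce to kg·m²·s⁻¹·K⁻¹.

Yes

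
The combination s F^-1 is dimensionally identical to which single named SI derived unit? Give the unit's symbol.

Ω

F = C/V (capacitance = charge per voltage),
    = A·s/(kg·m²·s⁻³·A⁻¹) (substituting C and V),
    = kg⁻¹·m⁻²·s⁴·A².
So F⁻¹ = kg·m²·s⁻⁴·A⁻².
Combining: s·F⁻¹ = s · (kg·m²·s⁻⁴·A⁻²) = kg·m²·s⁻³·A⁻².
kg·m²·s⁻³·A⁻² is the base-SI form of the ohm.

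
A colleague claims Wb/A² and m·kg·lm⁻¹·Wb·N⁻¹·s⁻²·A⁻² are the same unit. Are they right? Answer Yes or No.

Left side:
  Wb = V·s (flux: a volt is a weber per second),
      = kg·m²·s⁻²·A⁻¹.
  Combining: Wb·A⁻² = (kg·m²·s⁻²·A⁻¹) · A⁻² = kg·m²·s⁻²·A⁻³.
Right side:
  lm = cd.
  So lm⁻¹ = cd⁻¹.
  Wb = kg·m²·s⁻²·A⁻¹.
  N = kg·m·s⁻².
  So N⁻¹ = kg⁻¹·m⁻¹·s².
  Combining: m·kg·lm⁻¹·Wb·N⁻¹·s⁻²·A⁻² = m · kg · cd⁻¹ · (kg·m²·s⁻²·A⁻¹) · (kg⁻¹·m⁻¹·s²) · s⁻² · A⁻² = kg·m²·s⁻²·A⁻³·cd⁻¹.
Left is kg·m²·s⁻²·A⁻³; right is kg·m²·s⁻²·A⁻³·cd⁻¹ — different.

No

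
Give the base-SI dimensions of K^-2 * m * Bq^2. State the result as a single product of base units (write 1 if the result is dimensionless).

m·s⁻²·K⁻²

Bq = 1/s = s⁻¹ (activity is decays per second).
So Bq² = s⁻².
Combining: K⁻²·m·Bq² = K⁻² · m · s⁻² = m·s⁻²·K⁻².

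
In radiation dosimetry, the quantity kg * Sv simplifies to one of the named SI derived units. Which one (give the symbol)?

J

Sv = J/kg (equivalent dose = energy per mass),
    = m²·s⁻².
Combining: kg·Sv = kg · (m²·s⁻²) = kg·m²·s⁻².
kg·m²·s⁻² is the base-SI form of the joule.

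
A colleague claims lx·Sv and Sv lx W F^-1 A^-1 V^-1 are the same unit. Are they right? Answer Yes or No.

Left side:
  lx = lm/m² (illuminance = luminous flux per area),
      = m⁻²·cd.
  Sv = J/kg (equivalent dose = energy per mass),
      = m²·s⁻².
  Combining: lx·Sv = (m⁻²·cd) · (m²·s⁻²) = s⁻²·cd.
Right side:
  Sv = m²·s⁻².
  lx = m⁻²·cd.
  W = kg·m²·s⁻³.
  F = kg⁻¹·m⁻²·s⁴·A².
  So F⁻¹ = kg·m²·s⁻⁴·A⁻².
  V = kg·m²·s⁻³·A⁻¹.
  So V⁻¹ = kg⁻¹·m⁻²·s³·A.
  Combining: Sv·lx·W·F⁻¹·A⁻¹·V⁻¹ = (m²·s⁻²) · (m⁻²·cd) · (kg·m²·s⁻³) · (kg·m²·s⁻⁴·A⁻²) · A⁻¹ · (kg⁻¹·m⁻²·s³·A) = kg·m²·s⁻⁶·A⁻²·cd.
Left is s⁻²·cd; right is kg·m²·s⁻⁶·A⁻²·cd — different.

No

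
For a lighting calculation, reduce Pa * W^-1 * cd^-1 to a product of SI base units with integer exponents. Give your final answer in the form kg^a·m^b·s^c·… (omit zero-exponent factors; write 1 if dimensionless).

Pa = N/m² (pressure = force per area),
    = kg·m⁻¹·s⁻².
W = J/s (power = energy per time),
    = kg·m²·s⁻³.
So W⁻¹ = kg⁻¹·m⁻²·s³.
Combining: Pa·W⁻¹·cd⁻¹ = (kg·m⁻¹·s⁻²) · (kg⁻¹·m⁻²·s³) · cd⁻¹ = m⁻³·s·cd⁻¹.

m⁻³·s·cd⁻¹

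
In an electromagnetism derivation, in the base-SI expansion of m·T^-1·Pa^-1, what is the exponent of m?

T = Wb/m² (flux density = flux per area),
    = kg·s⁻²·A⁻¹.
So T⁻¹ = kg⁻¹·s²·A.
Pa = N/m² (pressure = force per area),
    = kg·m⁻¹·s⁻².
So Pa⁻¹ = kg⁻¹·m·s².
Combining: m·T⁻¹·Pa⁻¹ = m · (kg⁻¹·s²·A) · (kg⁻¹·m·s²) = kg⁻²·m²·s⁴·A.
The exponent of m is 2.

2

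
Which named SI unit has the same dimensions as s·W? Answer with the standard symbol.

J

W = J/s (power = energy per time),
    = kg·m²·s⁻³.
Combining: s·W = s · (kg·m²·s⁻³) = kg·m²·s⁻².
kg·m²·s⁻² is the base-SI form of the joule.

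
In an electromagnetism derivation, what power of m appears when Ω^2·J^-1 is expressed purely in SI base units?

2

Ω = V/A (resistance = voltage per current),
    = kg·m²·s⁻³·A⁻².
So Ω² = kg²·m⁴·s⁻⁶·A⁻⁴.
J = N·m (work = force × distance),
    = kg·m²·s⁻².
So J⁻¹ = kg⁻¹·m⁻²·s².
Combining: Ω²·J⁻¹ = (kg²·m⁴·s⁻⁶·A⁻⁴) · (kg⁻¹·m⁻²·s²) = kg·m²·s⁻⁴·A⁻⁴.
The exponent of m is 2.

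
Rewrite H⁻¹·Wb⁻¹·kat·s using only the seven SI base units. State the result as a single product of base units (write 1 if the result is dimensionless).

kg⁻²·m⁻⁴·s⁴·A³·mol

H = kg·m²·s⁻²·A⁻².
So H⁻¹ = kg⁻¹·m⁻²·s²·A².
Wb = kg·m²·s⁻²·A⁻¹.
So Wb⁻¹ = kg⁻¹·m⁻²·s²·A.
kat = s⁻¹·mol.
Combining: H⁻¹·Wb⁻¹·kat·s = (kg⁻¹·m⁻²·s²·A²) · (kg⁻¹·m⁻²·s²·A) · (s⁻¹·mol) · s = kg⁻²·m⁻⁴·s⁴·A³·mol.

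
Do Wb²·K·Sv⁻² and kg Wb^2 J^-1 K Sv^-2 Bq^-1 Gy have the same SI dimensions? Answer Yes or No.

Left side:
  Wb = V·s (flux: a volt is a weber per second),
      = kg·m²·s⁻²·A⁻¹.
  So Wb² = kg²·m⁴·s⁻⁴·A⁻².
  Sv = J/kg (equivalent dose = energy per mass),
      = m²·s⁻².
  So Sv⁻² = m⁻⁴·s⁴.
  Combining: Wb²·K·Sv⁻² = (kg²·m⁴·s⁻⁴·A⁻²) · K · (m⁻⁴·s⁴) = kg²·A⁻²·K.
Right side:
  Wb = V·s (flux: a volt is a weber per second),
      = kg·m²·s⁻²·A⁻¹.
  So Wb² = kg²·m⁴·s⁻⁴·A⁻².
  J = N·m (work = force × distance),
      = kg·m²·s⁻².
  So J⁻¹ = kg⁻¹·m⁻²·s².
  Sv = J/kg (equivalent dose = energy per mass),
      = m²·s⁻².
  So Sv⁻² = m⁻⁴·s⁴.
  Bq = 1/s = s⁻¹ (activity is decays per second).
  So Bq⁻¹ = s.
  Gy = J/kg (absorbed dose = energy per mass),
      = m²·s⁻².
  Combining: kg·Wb²·J⁻¹·K·Sv⁻²·Bq⁻¹·Gy = kg · (kg²·m⁴·s⁻⁴·A⁻²) · (kg⁻¹·m⁻²·s²) · K · (m⁻⁴·s⁴) · s · (m²·s⁻²) = kg²·s·A⁻²·K.
Left is kg²·A⁻²·K; right is kg²·s·A⁻²·K — different.

No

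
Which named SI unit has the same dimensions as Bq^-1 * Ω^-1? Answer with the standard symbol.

Bq = s⁻¹.
So Bq⁻¹ = s.
Ω = kg·m²·s⁻³·A⁻².
So Ω⁻¹ = kg⁻¹·m⁻²·s³·A².
Combining: Bq⁻¹·Ω⁻¹ = s · (kg⁻¹·m⁻²·s³·A²) = kg⁻¹·m⁻²·s⁴·A².
kg⁻¹·m⁻²·s⁴·A² is the base-SI form of the farad.

F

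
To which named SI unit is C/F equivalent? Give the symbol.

C = A·s = s·A (charge = current × time).
F = C/V (capacitance = charge per voltage),
    = A·s/(kg·m²·s⁻³·A⁻¹) (substituting C and V),
    = kg⁻¹·m⁻²·s⁴·A².
So F⁻¹ = kg·m²·s⁻⁴·A⁻².
Combining: C·F⁻¹ = (s·A) · (kg·m²·s⁻⁴·A⁻²) = kg·m²·s⁻³·A⁻¹.
kg·m²·s⁻³·A⁻¹ is the base-SI form of the volt.

V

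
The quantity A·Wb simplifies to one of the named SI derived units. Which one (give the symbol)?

J

Wb = V·s (flux: a volt is a weber per second),
    = kg·m²·s⁻²·A⁻¹.
Combining: A·Wb = A · (kg·m²·s⁻²·A⁻¹) = kg·m²·s⁻².
kg·m²·s⁻² is the base-SI form of the joule.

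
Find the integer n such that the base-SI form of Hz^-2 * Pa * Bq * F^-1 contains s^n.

Hz = 1/s = s⁻¹ (frequency is cycles per second).
So Hz⁻² = s².
Pa = N/m² (pressure = force per area),
    = kg·m⁻¹·s⁻².
Bq = 1/s = s⁻¹ (activity is decays per second).
F = C/V (capacitance = charge per voltage),
    = A·s/(kg·m²·s⁻³·A⁻¹) (substituting C and V),
    = kg⁻¹·m⁻²·s⁴·A².
So F⁻¹ = kg·m²·s⁻⁴·A⁻².
Combining: Hz⁻²·Pa·Bq·F⁻¹ = s² · (kg·m⁻¹·s⁻²) · s⁻¹ · (kg·m²·s⁻⁴·A⁻²) = kg²·m·s⁻⁵·A⁻².
The exponent of s is -5.

-5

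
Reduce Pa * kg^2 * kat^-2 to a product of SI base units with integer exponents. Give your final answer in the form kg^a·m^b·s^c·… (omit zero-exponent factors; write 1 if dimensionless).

kg³·m⁻¹·mol⁻²

Pa = N/m² (pressure = force per area),
    = kg·m⁻¹·s⁻².
kat = mol/s = s⁻¹·mol (catalytic activity).
So kat⁻² = s²·mol⁻².
Combining: Pa·kg²·kat⁻² = (kg·m⁻¹·s⁻²) · kg² · (s²·mol⁻²) = kg³·m⁻¹·mol⁻².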